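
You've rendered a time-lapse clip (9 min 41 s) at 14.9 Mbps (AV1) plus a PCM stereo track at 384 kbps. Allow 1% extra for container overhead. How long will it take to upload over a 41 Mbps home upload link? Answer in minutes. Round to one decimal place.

3.6 minutes

9 min 41 s = 581 s
Audio: 384 kbps = 0.384 Mbps.
Total bitrate: 15.284 Mbps.
File: 15.284 Mbps × 581 s = 8880.0 Mb.
With 1% container overhead: ×1.01. → 8968.8 Mb.
At 41 Mbps: 8968.8 / 41 = 218.8 s ≈ 3.65 minutes.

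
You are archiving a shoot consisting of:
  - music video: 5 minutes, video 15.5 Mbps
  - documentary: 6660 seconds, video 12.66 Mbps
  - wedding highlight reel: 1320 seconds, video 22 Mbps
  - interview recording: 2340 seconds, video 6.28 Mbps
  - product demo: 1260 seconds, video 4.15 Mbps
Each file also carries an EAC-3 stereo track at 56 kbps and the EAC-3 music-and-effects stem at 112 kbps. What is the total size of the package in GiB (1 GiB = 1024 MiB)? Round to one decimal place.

16.3 GiB

Audio total: 56 + 112 = 168 kbps = 0.168 Mbps.
music video: 15.668 Mbps × 300 s = 4700.4 Mb
documentary: 12.828 Mbps × 6660 s = 85434.5 Mb
wedding highlight reel: 22.168 Mbps × 1320 s = 29261.8 Mb
interview recording: 6.448 Mbps × 2340 s = 15088.3 Mb
product demo: 4.318 Mbps × 1260 s = 5440.7 Mb
Total: 139925.6 Mb = 17490.7 MB.
= 16.29 GiB.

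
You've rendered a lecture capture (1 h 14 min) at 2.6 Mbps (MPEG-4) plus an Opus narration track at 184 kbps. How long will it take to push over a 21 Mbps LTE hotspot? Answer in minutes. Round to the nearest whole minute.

10 minutes

1 h 14 min = 74 min = 4440 s
Audio: 184 kbps = 0.184 Mbps.
Total bitrate: 2.784 Mbps.
File: 2.784 Mbps × 4440 s = 12361.0 Mb.
At 21 Mbps: 12361.0 / 21 = 588.6 s ≈ 9.81 minutes.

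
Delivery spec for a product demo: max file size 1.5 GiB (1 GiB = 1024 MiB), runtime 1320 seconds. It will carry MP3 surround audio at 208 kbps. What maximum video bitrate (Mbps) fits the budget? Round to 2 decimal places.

9.55 Mbps

Budget: 1.5 GiB = 12884.9 Mb.
Total bitrate budget: 12884.9 Mb / 1320 s = 9.761 Mbps.
Audio: 208 kbps = 0.208 Mbps.
Video: 9.761 − 0.208 = 9.553 Mbps.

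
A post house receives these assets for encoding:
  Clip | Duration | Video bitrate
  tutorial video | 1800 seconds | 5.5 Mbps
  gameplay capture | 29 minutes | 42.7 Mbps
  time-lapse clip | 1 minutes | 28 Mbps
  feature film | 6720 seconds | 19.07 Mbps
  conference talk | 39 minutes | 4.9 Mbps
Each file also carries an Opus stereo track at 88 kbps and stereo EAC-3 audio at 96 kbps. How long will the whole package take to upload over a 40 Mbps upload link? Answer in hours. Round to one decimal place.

Audio total: 88 + 96 = 184 kbps = 0.184 Mbps.
tutorial video: 5.684 Mbps × 1800 s = 10231.2 Mb
gameplay capture: 42.884 Mbps × 1740 s = 74618.2 Mb
time-lapse clip: 28.184 Mbps × 60 s = 1691.0 Mb
feature film: 19.254 Mbps × 6720 s = 129386.9 Mb
conference talk: 5.084 Mbps × 2340 s = 11896.6 Mb
Total: 227823.8 Mb = 28478.0 MB.
At 40 Mbps: 227823.8 / 40 = 5696 s ≈ 1.58 hours.

1.6 hours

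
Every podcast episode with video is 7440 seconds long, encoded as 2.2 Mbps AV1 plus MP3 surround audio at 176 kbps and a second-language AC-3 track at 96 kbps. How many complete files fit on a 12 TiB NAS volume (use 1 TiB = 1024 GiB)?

5739

Audio total: 176 + 96 = 272 kbps = 0.272 Mbps.
Total bitrate: 2.472 Mbps.
Per item: 2.472 Mbps × 7440 s = 18,392 Mb = 2,299 MB.
Capacity: 12 TiB = 105,553,116 Mb; 5739.18 items → 5739 complete.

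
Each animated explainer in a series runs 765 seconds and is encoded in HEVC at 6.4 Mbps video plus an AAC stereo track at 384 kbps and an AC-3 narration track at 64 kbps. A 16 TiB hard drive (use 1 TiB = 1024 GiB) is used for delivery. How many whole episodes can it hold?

Audio total: 384 + 64 = 448 kbps = 0.448 Mbps.
Total bitrate: 6.848 Mbps.
Per item: 6.848 Mbps × 765 s = 5,239 Mb = 654.8 MB.
Capacity: 16 TiB = 140,737,488 Mb; 26864.86 items → 26864 complete.

26864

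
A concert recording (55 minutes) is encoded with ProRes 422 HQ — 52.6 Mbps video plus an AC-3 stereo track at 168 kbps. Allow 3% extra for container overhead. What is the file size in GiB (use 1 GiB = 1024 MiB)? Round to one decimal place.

20.9 GiB

55 min = 3300 s
Audio: 168 kbps = 0.168 Mbps.
Total bitrate: 52.6 + 0.168 = 52.768 Mbps.
Stream data: 52.768 Mbps × 3300 s = 174134.4 Mb.
With 3% container overhead: ×1.03.
179,358 Mb = 22,419,804,000 bytes ÷ 1,073,741,824 = 20.88 GiB.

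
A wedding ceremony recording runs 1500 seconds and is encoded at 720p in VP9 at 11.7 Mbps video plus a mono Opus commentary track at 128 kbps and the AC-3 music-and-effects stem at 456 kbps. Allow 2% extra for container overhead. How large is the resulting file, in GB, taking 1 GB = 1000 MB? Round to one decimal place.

Audio total: 128 + 456 = 584 kbps = 0.584 Mbps.
Total bitrate: 11.7 + 0.584 = 12.284 Mbps.
Stream data: 12.284 Mbps × 1500 s = 18426.0 Mb.
With 2% container overhead: ×1.02.
18,795 Mb ÷ 8 = 2,349 MB → 2.349 GB.

2.3 GB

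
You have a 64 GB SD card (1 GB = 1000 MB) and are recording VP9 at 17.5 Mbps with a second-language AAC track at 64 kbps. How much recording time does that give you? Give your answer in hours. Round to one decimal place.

Audio: 64 kbps = 0.064 Mbps.
Total bitrate: 17.5 + 0.064 = 17.564 Mbps.
Capacity: 64 GB = 512,000 Mb.
Recording time: 512,000 / 17.564 = 29,151 s ≈ 8.10 hours.

8.1 hours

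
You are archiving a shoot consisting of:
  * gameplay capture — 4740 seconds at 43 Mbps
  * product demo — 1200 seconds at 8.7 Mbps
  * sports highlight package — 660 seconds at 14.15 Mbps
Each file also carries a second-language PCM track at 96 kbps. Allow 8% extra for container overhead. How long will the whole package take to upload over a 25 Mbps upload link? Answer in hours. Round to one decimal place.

2.7 hours

Audio: 96 kbps = 0.096 Mbps.
gameplay capture: 43.096 Mbps × 4740 s × 1.08 = 220617.0 Mb
product demo: 8.796 Mbps × 1200 s × 1.08 = 11399.6 Mb
sports highlight package: 14.246 Mbps × 660 s × 1.08 = 10154.5 Mb
Total: 242171.2 Mb = 30271.4 MB.
At 25 Mbps: 242171.2 / 25 = 9687 s ≈ 2.69 hours.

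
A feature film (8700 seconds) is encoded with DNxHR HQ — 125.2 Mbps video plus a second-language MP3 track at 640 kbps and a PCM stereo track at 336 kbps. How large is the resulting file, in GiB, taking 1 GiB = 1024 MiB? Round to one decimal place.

Audio total: 640 + 336 = 976 kbps = 0.976 Mbps.
Total bitrate: 125.2 + 0.976 = 126.176 Mbps.
Stream data: 126.176 Mbps × 8700 s = 1097731.2 Mb.
1,097,731 Mb = 137,216,400,000 bytes ÷ 1,073,741,824 = 127.8 GiB.

127.8 GiB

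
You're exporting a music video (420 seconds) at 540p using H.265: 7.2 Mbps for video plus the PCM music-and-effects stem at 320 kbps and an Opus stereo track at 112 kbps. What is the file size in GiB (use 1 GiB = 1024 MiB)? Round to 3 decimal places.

0.373 GiB

Audio total: 320 + 112 = 432 kbps = 0.432 Mbps.
Total bitrate: 7.2 + 0.432 = 7.632 Mbps.
Stream data: 7.632 Mbps × 420 s = 3205.4 Mb.
3,205 Mb = 400,680,000 bytes ÷ 1,073,741,824 = 0.3732 GiB.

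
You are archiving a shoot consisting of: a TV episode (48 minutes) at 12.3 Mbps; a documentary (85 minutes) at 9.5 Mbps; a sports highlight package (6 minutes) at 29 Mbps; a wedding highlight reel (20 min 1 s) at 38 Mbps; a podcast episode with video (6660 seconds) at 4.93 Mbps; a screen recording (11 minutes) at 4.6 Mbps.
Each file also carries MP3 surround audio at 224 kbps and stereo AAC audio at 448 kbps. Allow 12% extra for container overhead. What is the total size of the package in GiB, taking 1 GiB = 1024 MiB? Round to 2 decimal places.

24.40 GiB

Audio total: 224 + 448 = 672 kbps = 0.672 Mbps.
TV episode: 12.972 Mbps × 2880 s × 1.12 = 41842.5 Mb
documentary: 10.172 Mbps × 5100 s × 1.12 = 58102.5 Mb
sports highlight package: 29.672 Mbps × 360 s × 1.12 = 11963.8 Mb
wedding highlight reel: 38.672 Mbps × 1201 s × 1.12 = 52018.5 Mb
podcast episode with video: 5.602 Mbps × 6660 s × 1.12 = 41786.4 Mb
screen recording: 5.272 Mbps × 660 s × 1.12 = 3897.1 Mb
Total: 209610.7 Mb = 26201.3 MB.
= 24.40 GiB.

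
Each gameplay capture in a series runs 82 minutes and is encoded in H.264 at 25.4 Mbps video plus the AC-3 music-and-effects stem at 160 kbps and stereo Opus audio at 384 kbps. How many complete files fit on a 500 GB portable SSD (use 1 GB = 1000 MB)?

31

82 min = 4920 s
Audio total: 160 + 384 = 544 kbps = 0.544 Mbps.
Total bitrate: 25.944 Mbps.
Per item: 25.944 Mbps × 4920 s = 127,644 Mb = 15,956 MB.
Capacity: 500 GB = 4,000,000 Mb; 31.34 items → 31 complete.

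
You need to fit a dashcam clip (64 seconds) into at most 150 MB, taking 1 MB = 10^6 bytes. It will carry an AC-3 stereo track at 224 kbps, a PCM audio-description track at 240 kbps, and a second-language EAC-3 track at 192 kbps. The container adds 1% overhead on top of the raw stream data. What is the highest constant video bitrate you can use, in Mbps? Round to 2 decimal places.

Budget: 150 MB = 1200.0 Mb.
Stream payload after overhead: 1200.0 / 1.01 = 1188.1 Mb.
Total bitrate budget: 1188.1 Mb / 64 s = 18.564 Mbps.
Audio total: 224 + 240 + 192 = 656 kbps = 0.656 Mbps.
Video: 18.564 − 0.656 = 17.908 Mbps.

17.91 Mbps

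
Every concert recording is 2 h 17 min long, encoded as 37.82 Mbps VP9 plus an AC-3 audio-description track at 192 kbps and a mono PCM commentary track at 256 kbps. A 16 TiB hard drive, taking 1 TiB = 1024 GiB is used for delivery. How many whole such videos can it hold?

2 h 17 min = 137 min = 8220 s
Audio total: 192 + 256 = 448 kbps = 0.448 Mbps.
Total bitrate: 38.268 Mbps.
Per item: 38.268 Mbps × 8220 s = 314,563 Mb = 39,320 MB.
Capacity: 16 TiB = 140,737,488 Mb; 447.41 items → 447 complete.

447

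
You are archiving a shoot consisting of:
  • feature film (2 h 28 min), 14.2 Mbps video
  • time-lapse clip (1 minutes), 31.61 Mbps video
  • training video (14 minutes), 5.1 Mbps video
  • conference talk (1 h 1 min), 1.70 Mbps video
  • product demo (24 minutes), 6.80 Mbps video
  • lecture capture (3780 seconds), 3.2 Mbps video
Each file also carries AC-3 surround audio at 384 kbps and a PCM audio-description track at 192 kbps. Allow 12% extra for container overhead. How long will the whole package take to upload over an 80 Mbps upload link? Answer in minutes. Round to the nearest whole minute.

Audio total: 384 + 192 = 576 kbps = 0.576 Mbps.
feature film: 14.776 Mbps × 8880 s × 1.12 = 146956.2 Mb
time-lapse clip: 32.186 Mbps × 60 s × 1.12 = 2162.9 Mb
training video: 5.676 Mbps × 840 s × 1.12 = 5340.0 Mb
conference talk: 2.276 Mbps × 3660 s × 1.12 = 9329.8 Mb
product demo: 7.376 Mbps × 1440 s × 1.12 = 11896.0 Mb
lecture capture: 3.776 Mbps × 3780 s × 1.12 = 15986.1 Mb
Total: 191670.9 Mb = 23958.9 MB.
At 80 Mbps: 191670.9 / 80 = 2396 s ≈ 39.9 minutes.

40 minutes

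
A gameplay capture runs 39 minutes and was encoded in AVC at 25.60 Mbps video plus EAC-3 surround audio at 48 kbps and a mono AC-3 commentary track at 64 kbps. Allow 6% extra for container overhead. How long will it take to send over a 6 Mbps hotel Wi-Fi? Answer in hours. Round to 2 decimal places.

2.95 hours

39 min = 2340 s
Audio total: 48 + 64 = 112 kbps = 0.112 Mbps.
Total bitrate: 25.712 Mbps.
File: 25.712 Mbps × 2340 s = 60166.1 Mb.
With 6% container overhead: ×1.06. → 63776.0 Mb.
At 6 Mbps: 63776.0 / 6 = 10629.3 s ≈ 2.95 hours.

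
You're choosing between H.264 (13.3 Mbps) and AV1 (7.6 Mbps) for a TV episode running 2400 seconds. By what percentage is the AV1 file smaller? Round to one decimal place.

H.264: 13.300 Mbps × 2400 s = 31920.0 Mb = 3.990 GB.
AV1: 7.600 Mbps × 2400 s = 18240.0 Mb = 2.280 GB.
Reduction: (1 − 2.280/3.990) × 100 = 42.86%.

42.9%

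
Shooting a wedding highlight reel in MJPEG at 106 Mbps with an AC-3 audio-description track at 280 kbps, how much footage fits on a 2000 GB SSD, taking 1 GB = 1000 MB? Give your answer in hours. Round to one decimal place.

Audio: 280 kbps = 0.280 Mbps.
Total bitrate: 106 + 0.280 = 106.280 Mbps.
Capacity: 2000 GB = 16,000,000 Mb.
Recording time: 16,000,000 / 106.280 = 150,546 s ≈ 41.8 hours.

41.8 hours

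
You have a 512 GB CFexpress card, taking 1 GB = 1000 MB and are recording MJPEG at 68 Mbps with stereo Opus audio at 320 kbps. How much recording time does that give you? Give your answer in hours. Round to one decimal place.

16.7 hours

Audio: 320 kbps = 0.320 Mbps.
Total bitrate: 68 + 0.320 = 68.320 Mbps.
Capacity: 512 GB = 4,096,000 Mb.
Recording time: 4,096,000 / 68.320 = 59,953 s ≈ 16.7 hours.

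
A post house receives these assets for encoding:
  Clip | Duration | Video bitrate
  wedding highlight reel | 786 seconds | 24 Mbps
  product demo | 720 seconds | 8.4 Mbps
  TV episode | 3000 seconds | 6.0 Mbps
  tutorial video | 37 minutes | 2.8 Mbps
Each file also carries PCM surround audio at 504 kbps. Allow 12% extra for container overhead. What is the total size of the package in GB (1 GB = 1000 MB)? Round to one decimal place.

Audio: 504 kbps = 0.504 Mbps.
wedding highlight reel: 24.504 Mbps × 786 s × 1.12 = 21571.4 Mb
product demo: 8.904 Mbps × 720 s × 1.12 = 7180.2 Mb
TV episode: 6.504 Mbps × 3000 s × 1.12 = 21853.4 Mb
tutorial video: 3.304 Mbps × 2220 s × 1.12 = 8215.1 Mb
Total: 58820.1 Mb = 7352.5 MB.
= 7.353 GB.

7.4 GB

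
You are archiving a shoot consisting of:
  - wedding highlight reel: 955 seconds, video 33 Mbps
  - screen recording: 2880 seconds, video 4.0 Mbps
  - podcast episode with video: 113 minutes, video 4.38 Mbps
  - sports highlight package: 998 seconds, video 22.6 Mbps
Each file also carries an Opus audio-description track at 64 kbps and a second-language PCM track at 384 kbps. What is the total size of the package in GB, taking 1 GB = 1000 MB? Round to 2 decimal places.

12.56 GB

Audio total: 64 + 384 = 448 kbps = 0.448 Mbps.
wedding highlight reel: 33.448 Mbps × 955 s = 31942.8 Mb
screen recording: 4.448 Mbps × 2880 s = 12810.2 Mb
podcast episode with video: 4.828 Mbps × 6780 s = 32733.8 Mb
sports highlight package: 23.048 Mbps × 998 s = 23001.9 Mb
Total: 100488.8 Mb = 12561.1 MB.
= 12.56 GB.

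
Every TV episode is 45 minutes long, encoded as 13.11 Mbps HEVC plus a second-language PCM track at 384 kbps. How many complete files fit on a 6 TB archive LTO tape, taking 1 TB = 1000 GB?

1317

45 min = 2700 s
Audio: 384 kbps = 0.384 Mbps.
Total bitrate: 13.494 Mbps.
Per item: 13.494 Mbps × 2700 s = 36,434 Mb = 4,554 MB.
Capacity: 6 TB = 48,000,000 Mb; 1317.46 items → 1317 complete.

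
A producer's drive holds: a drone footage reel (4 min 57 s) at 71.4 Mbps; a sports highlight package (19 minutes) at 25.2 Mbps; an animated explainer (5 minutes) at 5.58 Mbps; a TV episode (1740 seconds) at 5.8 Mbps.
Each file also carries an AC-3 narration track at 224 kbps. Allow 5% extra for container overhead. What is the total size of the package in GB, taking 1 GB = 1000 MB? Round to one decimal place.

Audio: 224 kbps = 0.224 Mbps.
drone footage reel: 71.624 Mbps × 297 s × 1.05 = 22335.9 Mb
sports highlight package: 25.424 Mbps × 1140 s × 1.05 = 30432.5 Mb
animated explainer: 5.804 Mbps × 300 s × 1.05 = 1828.3 Mb
TV episode: 6.024 Mbps × 1740 s × 1.05 = 11005.8 Mb
Total: 65602.6 Mb = 8200.3 MB.
= 8.200 GB.

8.2 GB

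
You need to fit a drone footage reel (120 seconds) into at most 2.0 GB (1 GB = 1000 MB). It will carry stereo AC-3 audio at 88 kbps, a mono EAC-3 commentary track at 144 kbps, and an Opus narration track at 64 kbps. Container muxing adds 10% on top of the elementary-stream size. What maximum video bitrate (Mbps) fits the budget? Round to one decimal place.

120.9 Mbps

Budget: 2.0 GB = 16000.0 Mb.
Stream payload after overhead: 16000.0 / 1.10 = 14545.5 Mb.
Total bitrate budget: 14545.5 Mb / 120 s = 121.212 Mbps.
Audio total: 88 + 144 + 64 = 296 kbps = 0.296 Mbps.
Video: 121.212 − 0.296 = 120.916 Mbps.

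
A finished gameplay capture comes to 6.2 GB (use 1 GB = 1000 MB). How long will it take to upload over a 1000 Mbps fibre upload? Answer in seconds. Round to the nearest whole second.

File: 6.2 GB = 49600.0 Mb.
At 1000 Mbps: 49600.0 / 1000 = 49.6 s ≈ 49.6 seconds.

50 seconds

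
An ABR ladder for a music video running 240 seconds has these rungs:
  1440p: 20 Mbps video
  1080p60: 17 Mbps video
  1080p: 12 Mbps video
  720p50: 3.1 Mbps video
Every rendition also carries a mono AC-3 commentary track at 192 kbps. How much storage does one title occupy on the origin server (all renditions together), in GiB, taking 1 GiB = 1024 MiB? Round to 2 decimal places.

1.48 GiB

Audio: 192 kbps = 0.192 Mbps.
Sum of rendition bitrates: (20+0.192) + (17+0.192) + (12+0.192) + (3.1+0.192) = 52.868 Mbps.
× 240 s = 12,688 Mb = 1,586 MB = 1.477 GiB.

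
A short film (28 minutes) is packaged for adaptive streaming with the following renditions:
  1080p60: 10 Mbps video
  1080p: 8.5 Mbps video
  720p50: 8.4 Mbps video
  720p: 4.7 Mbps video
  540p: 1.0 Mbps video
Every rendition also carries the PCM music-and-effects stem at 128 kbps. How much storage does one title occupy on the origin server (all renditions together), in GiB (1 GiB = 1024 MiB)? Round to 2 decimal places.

28 min = 1680 s
Audio: 128 kbps = 0.128 Mbps.
Sum of rendition bitrates: (10+0.128) + (8.5+0.128) + (8.4+0.128) + (4.7+0.128) + (1.0+0.128) = 33.240 Mbps.
× 1680 s = 55,843 Mb = 6,980 MB = 6.501 GiB.

6.50 GiB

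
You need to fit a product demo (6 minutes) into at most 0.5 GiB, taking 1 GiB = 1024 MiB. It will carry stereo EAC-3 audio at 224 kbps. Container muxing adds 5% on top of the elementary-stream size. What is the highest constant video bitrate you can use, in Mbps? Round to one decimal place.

Budget: 0.5 GiB = 4295.0 Mb.
Stream payload after overhead: 4295.0 / 1.05 = 4090.4 Mb.
6 min = 360 s
Total bitrate budget: 4090.4 Mb / 360 s = 11.362 Mbps.
Audio: 224 kbps = 0.224 Mbps.
Video: 11.362 − 0.224 = 11.138 Mbps.

11.1 Mbps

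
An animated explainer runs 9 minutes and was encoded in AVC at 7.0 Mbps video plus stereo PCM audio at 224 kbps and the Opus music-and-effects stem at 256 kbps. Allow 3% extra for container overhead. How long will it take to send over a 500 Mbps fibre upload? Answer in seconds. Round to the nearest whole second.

8 seconds

9 min = 540 s
Audio total: 224 + 256 = 480 kbps = 0.480 Mbps.
Total bitrate: 7.480 Mbps.
File: 7.480 Mbps × 540 s = 4039.2 Mb.
With 3% container overhead: ×1.03. → 4160.4 Mb.
At 500 Mbps: 4160.4 / 500 = 8.3 s ≈ 8.32 seconds.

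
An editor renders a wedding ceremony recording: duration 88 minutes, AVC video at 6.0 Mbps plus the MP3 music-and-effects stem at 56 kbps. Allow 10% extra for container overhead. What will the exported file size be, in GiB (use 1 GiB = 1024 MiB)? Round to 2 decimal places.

88 min = 5280 s
Audio: 56 kbps = 0.056 Mbps.
Total bitrate: 6.0 + 0.056 = 6.056 Mbps.
Stream data: 6.056 Mbps × 5280 s = 31975.7 Mb.
With 10% container overhead: ×1.10.
35,173 Mb = 4,396,656,000 bytes ÷ 1,073,741,824 = 4.095 GiB.

4.09 GiB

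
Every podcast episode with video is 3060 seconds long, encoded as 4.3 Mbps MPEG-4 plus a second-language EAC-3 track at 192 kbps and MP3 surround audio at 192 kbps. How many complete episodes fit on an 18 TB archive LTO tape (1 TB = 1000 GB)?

Audio total: 192 + 192 = 384 kbps = 0.384 Mbps.
Total bitrate: 4.684 Mbps.
Per item: 4.684 Mbps × 3060 s = 14,333 Mb = 1,792 MB.
Capacity: 18 TB = 144,000,000 Mb; 10046.72 items → 10046 complete.

10046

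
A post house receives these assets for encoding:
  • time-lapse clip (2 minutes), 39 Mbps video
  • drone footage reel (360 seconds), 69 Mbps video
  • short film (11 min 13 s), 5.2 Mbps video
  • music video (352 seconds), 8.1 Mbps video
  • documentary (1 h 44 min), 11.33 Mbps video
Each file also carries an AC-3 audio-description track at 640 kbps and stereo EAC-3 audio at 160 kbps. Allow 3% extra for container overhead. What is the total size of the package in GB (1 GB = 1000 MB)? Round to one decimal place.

Audio total: 640 + 160 = 800 kbps = 0.800 Mbps.
time-lapse clip: 39.800 Mbps × 120 s × 1.03 = 4919.3 Mb
drone footage reel: 69.800 Mbps × 360 s × 1.03 = 25881.8 Mb
short film: 6.000 Mbps × 673 s × 1.03 = 4159.1 Mb
music video: 8.900 Mbps × 352 s × 1.03 = 3226.8 Mb
documentary: 12.130 Mbps × 6240 s × 1.03 = 77961.9 Mb
Total: 116149.0 Mb = 14518.6 MB.
= 14.52 GB.

14.5 GB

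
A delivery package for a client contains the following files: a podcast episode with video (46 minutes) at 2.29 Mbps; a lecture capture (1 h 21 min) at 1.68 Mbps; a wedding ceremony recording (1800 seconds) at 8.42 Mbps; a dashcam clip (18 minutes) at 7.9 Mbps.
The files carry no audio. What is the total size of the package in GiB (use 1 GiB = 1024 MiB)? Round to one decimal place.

podcast episode with video: 2.290 Mbps × 2760 s = 6320.4 Mb
lecture capture: 1.680 Mbps × 4860 s = 8164.8 Mb
wedding ceremony recording: 8.420 Mbps × 1800 s = 15156.0 Mb
dashcam clip: 7.900 Mbps × 1080 s = 8532.0 Mb
Total: 38173.2 Mb = 4771.6 MB.
= 4.444 GiB.

4.4 GiB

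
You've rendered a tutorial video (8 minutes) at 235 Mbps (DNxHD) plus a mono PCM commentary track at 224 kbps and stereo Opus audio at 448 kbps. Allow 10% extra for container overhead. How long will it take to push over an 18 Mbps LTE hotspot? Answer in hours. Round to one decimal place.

8 min = 480 s
Audio total: 224 + 448 = 672 kbps = 0.672 Mbps.
Total bitrate: 235.672 Mbps.
File: 235.672 Mbps × 480 s = 113122.6 Mb.
With 10% container overhead: ×1.10. → 124434.8 Mb.
At 18 Mbps: 124434.8 / 18 = 6913.0 s ≈ 1.92 hours.

1.9 hours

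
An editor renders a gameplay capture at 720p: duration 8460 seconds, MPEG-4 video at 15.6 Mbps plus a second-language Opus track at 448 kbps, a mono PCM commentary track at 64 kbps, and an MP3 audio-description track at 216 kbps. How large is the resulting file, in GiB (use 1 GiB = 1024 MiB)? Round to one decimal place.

Audio total: 448 + 64 + 216 = 728 kbps = 0.728 Mbps.
Total bitrate: 15.6 + 0.728 = 16.328 Mbps.
Stream data: 16.328 Mbps × 8460 s = 138134.9 Mb.
138,135 Mb = 17,266,860,000 bytes ÷ 1,073,741,824 = 16.08 GiB.

16.1 GiB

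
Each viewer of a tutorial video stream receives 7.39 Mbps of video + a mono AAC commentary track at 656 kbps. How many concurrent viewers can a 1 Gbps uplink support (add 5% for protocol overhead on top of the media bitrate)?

Audio: 656 kbps = 0.656 Mbps.
Per-viewer media rate: 8.046 Mbps.
On the wire with 5% overhead: 8.448 Mbps.
1 Gbps = 1,000 Mbps; 1,000 / 8.448 = 118.37 → 118 viewers.

118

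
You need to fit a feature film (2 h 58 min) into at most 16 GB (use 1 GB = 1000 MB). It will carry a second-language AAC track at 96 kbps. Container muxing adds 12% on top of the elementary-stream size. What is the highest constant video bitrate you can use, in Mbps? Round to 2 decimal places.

10.60 Mbps

Budget: 16 GB = 128000.0 Mb.
Stream payload after overhead: 128000.0 / 1.12 = 114285.7 Mb.
2 h 58 min = 178 min = 10680 s
Total bitrate budget: 114285.7 Mb / 10680 s = 10.701 Mbps.
Audio: 96 kbps = 0.096 Mbps.
Video: 10.701 − 0.096 = 10.605 Mbps.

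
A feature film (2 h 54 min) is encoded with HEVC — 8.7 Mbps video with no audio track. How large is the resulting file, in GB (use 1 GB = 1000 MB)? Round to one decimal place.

2 h 54 min = 174 min = 10440 s
Total bitrate: 8.7 Mbps.
Stream data: 8.700 Mbps × 10440 s = 90828.0 Mb.
90,828 Mb ÷ 8 = 11,354 MB → 11.35 GB.

11.4 GB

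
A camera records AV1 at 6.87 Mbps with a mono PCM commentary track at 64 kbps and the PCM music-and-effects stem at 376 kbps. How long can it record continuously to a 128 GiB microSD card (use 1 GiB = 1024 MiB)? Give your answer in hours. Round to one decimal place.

41.8 hours

Audio total: 64 + 376 = 440 kbps = 0.440 Mbps.
Total bitrate: 6.87 + 0.440 = 7.310 Mbps.
Capacity: 128 GiB = 1,099,512 Mb.
Recording time: 1,099,512 / 7.310 = 150,412 s ≈ 41.8 hours.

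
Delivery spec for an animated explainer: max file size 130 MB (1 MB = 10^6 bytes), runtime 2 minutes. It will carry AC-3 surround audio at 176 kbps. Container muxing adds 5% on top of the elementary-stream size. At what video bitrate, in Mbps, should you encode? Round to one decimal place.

Budget: 130 MB = 1040.0 Mb.
Stream payload after overhead: 1040.0 / 1.05 = 990.5 Mb.
2 min = 120 s
Total bitrate budget: 990.5 Mb / 120 s = 8.254 Mbps.
Audio: 176 kbps = 0.176 Mbps.
Video: 8.254 − 0.176 = 8.078 Mbps.

8.1 Mbps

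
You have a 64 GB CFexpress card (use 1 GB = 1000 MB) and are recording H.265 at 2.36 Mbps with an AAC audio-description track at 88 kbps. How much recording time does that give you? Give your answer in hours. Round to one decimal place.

58.1 hours

Audio: 88 kbps = 0.088 Mbps.
Total bitrate: 2.36 + 0.088 = 2.448 Mbps.
Capacity: 64 GB = 512,000 Mb.
Recording time: 512,000 / 2.448 = 209,150 s ≈ 58.1 hours.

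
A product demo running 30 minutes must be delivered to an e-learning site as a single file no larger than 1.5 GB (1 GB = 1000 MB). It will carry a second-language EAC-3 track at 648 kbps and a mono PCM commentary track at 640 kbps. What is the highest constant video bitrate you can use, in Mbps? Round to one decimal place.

5.4 Mbps

Budget: 1.5 GB = 12000.0 Mb.
30 min = 1800 s
Total bitrate budget: 12000.0 Mb / 1800 s = 6.667 Mbps.
Audio total: 648 + 640 = 1288 kbps = 1.288 Mbps.
Video: 6.667 − 1.288 = 5.379 Mbps.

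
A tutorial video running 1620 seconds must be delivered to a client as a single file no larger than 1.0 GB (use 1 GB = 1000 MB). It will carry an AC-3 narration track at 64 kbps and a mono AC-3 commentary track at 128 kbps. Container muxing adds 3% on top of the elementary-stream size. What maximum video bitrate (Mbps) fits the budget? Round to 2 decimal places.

4.60 Mbps

Budget: 1.0 GB = 8000.0 Mb.
Stream payload after overhead: 8000.0 / 1.03 = 7767.0 Mb.
Total bitrate budget: 7767.0 Mb / 1620 s = 4.794 Mbps.
Audio total: 64 + 128 = 192 kbps = 0.192 Mbps.
Video: 4.794 − 0.192 = 4.602 Mbps.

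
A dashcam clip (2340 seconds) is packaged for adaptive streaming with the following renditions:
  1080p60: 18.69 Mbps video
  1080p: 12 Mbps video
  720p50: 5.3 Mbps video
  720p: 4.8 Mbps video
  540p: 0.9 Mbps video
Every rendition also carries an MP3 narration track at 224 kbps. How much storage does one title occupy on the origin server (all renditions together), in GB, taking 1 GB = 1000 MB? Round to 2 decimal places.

Audio: 224 kbps = 0.224 Mbps.
Sum of rendition bitrates: (18.69+0.224) + (12+0.224) + (5.3+0.224) + (4.8+0.224) + (0.9+0.224) = 42.810 Mbps.
× 2340 s = 100,175 Mb = 12,522 MB = 12.52 GB.

12.52 GB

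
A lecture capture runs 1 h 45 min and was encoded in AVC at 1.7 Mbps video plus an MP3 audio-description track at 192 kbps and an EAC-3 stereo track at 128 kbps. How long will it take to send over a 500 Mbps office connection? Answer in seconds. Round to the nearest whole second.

1 h 45 min = 105 min = 6300 s
Audio total: 192 + 128 = 320 kbps = 0.320 Mbps.
Total bitrate: 2.020 Mbps.
File: 2.020 Mbps × 6300 s = 12726.0 Mb.
At 500 Mbps: 12726.0 / 500 = 25.5 s ≈ 25.5 seconds.

25 seconds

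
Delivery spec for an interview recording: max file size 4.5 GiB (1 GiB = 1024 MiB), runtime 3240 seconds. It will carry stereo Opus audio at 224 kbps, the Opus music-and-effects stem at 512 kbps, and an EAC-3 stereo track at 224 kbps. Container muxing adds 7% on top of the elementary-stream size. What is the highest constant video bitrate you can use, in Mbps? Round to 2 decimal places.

10.19 Mbps

Budget: 4.5 GiB = 38654.7 Mb.
Stream payload after overhead: 38654.7 / 1.07 = 36125.9 Mb.
Total bitrate budget: 36125.9 Mb / 3240 s = 11.150 Mbps.
Audio total: 224 + 512 + 224 = 960 kbps = 0.960 Mbps.
Video: 11.150 − 0.960 = 10.190 Mbps.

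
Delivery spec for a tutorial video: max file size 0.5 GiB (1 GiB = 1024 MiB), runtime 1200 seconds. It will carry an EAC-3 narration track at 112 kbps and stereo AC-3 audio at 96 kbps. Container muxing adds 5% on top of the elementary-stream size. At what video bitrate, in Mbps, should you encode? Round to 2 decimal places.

3.20 Mbps

Budget: 0.5 GiB = 4295.0 Mb.
Stream payload after overhead: 4295.0 / 1.05 = 4090.4 Mb.
Total bitrate budget: 4090.4 Mb / 1200 s = 3.409 Mbps.
Audio total: 112 + 96 = 208 kbps = 0.208 Mbps.
Video: 3.409 − 0.208 = 3.201 Mbps.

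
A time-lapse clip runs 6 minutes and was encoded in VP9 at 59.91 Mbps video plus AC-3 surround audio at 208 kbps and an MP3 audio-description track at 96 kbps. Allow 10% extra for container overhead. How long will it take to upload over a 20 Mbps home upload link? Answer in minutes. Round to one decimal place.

6 min = 360 s
Audio total: 208 + 96 = 304 kbps = 0.304 Mbps.
Total bitrate: 60.214 Mbps.
File: 60.214 Mbps × 360 s = 21677.0 Mb.
With 10% container overhead: ×1.10. → 23844.7 Mb.
At 20 Mbps: 23844.7 / 20 = 1192.2 s ≈ 19.9 minutes.

19.9 minutes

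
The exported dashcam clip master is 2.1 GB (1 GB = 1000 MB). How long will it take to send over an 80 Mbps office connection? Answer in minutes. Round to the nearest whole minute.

4 minutes

File: 2.1 GB = 16800.0 Mb.
At 80 Mbps: 16800.0 / 80 = 210.0 s ≈ 3.5 minutes.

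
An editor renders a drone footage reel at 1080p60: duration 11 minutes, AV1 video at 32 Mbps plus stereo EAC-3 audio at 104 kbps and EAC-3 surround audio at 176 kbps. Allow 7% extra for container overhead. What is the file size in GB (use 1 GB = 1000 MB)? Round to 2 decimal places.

11 min = 660 s
Audio total: 104 + 176 = 280 kbps = 0.280 Mbps.
Total bitrate: 32 + 0.280 = 32.280 Mbps.
Stream data: 32.280 Mbps × 660 s = 21304.8 Mb.
With 7% container overhead: ×1.07.
22,796 Mb ÷ 8 = 2,850 MB → 2.850 GB.

2.85 GB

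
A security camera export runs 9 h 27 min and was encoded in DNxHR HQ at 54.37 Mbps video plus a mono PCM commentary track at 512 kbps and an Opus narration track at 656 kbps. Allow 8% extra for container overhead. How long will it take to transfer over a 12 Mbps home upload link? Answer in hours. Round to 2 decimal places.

47.24 hours

9 h 27 min = 567 min = 34020 s
Audio total: 512 + 656 = 1168 kbps = 1.168 Mbps.
Total bitrate: 55.538 Mbps.
File: 55.538 Mbps × 34020 s = 1889402.8 Mb.
With 8% container overhead: ×1.08. → 2040555.0 Mb.
At 12 Mbps: 2040555.0 / 12 = 170046.2 s ≈ 47.2 hours.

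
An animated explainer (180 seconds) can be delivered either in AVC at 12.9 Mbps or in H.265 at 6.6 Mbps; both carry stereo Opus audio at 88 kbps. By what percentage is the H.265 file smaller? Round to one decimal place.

Audio: 88 kbps = 0.088 Mbps.
AVC: 12.988 Mbps × 180 s = 2337.8 Mb = 292.230 MB.
H.265: 6.688 Mbps × 180 s = 1203.8 Mb = 150.480 MB.
Reduction: (1 − 150.480/292.230) × 100 = 48.51%.

48.5%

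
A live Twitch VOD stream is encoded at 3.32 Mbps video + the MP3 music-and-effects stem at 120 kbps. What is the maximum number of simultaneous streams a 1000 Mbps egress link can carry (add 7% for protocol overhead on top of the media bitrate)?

271

Audio: 120 kbps = 0.120 Mbps.
Per-viewer media rate: 3.440 Mbps.
On the wire with 7% overhead: 3.681 Mbps.
1000 Mbps = 1,000 Mbps; 1,000 / 3.681 = 271.68 → 271 viewers.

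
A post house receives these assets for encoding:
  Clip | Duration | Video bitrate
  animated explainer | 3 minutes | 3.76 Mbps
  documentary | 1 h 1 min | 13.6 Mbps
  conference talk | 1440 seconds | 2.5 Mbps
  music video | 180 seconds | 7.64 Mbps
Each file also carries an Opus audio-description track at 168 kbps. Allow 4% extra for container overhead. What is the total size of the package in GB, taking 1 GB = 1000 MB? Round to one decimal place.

Audio: 168 kbps = 0.168 Mbps.
animated explainer: 3.928 Mbps × 180 s × 1.04 = 735.3 Mb
documentary: 13.768 Mbps × 3660 s × 1.04 = 52406.5 Mb
conference talk: 2.668 Mbps × 1440 s × 1.04 = 3995.6 Mb
music video: 7.808 Mbps × 180 s × 1.04 = 1461.7 Mb
Total: 58599.1 Mb = 7324.9 MB.
= 7.325 GB.

7.3 GB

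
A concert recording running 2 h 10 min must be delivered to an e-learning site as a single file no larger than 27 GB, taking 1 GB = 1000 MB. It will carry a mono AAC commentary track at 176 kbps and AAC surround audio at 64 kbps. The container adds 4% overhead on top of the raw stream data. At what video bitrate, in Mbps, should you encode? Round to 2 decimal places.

26.39 Mbps

Budget: 27 GB = 216000.0 Mb.
Stream payload after overhead: 216000.0 / 1.04 = 207692.3 Mb.
2 h 10 min = 130 min = 7800 s
Total bitrate budget: 207692.3 Mb / 7800 s = 26.627 Mbps.
Audio total: 176 + 64 = 240 kbps = 0.240 Mbps.
Video: 26.627 − 0.240 = 26.387 Mbps.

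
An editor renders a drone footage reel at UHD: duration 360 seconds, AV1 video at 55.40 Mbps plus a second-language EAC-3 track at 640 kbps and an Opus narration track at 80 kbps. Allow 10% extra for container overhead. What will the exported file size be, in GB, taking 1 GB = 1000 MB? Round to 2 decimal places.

Audio total: 640 + 80 = 720 kbps = 0.720 Mbps.
Total bitrate: 55.40 + 0.720 = 56.120 Mbps.
Stream data: 56.120 Mbps × 360 s = 20203.2 Mb.
With 10% container overhead: ×1.10.
22,224 Mb ÷ 8 = 2,778 MB → 2.778 GB.

2.78 GB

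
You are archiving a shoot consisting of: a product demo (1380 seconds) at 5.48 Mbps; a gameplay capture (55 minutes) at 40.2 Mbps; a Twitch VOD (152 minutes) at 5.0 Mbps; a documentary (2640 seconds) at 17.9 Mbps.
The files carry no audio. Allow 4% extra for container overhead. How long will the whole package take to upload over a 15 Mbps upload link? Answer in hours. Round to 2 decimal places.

4.49 hours

product demo: 5.480 Mbps × 1380 s × 1.04 = 7864.9 Mb
gameplay capture: 40.200 Mbps × 3300 s × 1.04 = 137966.4 Mb
Twitch VOD: 5.000 Mbps × 9120 s × 1.04 = 47424.0 Mb
documentary: 17.900 Mbps × 2640 s × 1.04 = 49146.2 Mb
Total: 242401.5 Mb = 30300.2 MB.
At 15 Mbps: 242401.5 / 15 = 16160 s ≈ 4.49 hours.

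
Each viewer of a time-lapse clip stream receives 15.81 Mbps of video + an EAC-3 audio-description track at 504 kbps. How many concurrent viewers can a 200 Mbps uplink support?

12

Audio: 504 kbps = 0.504 Mbps.
Per-viewer media rate: 16.314 Mbps.
200 Mbps = 200.0 Mbps; 200.0 / 16.314 = 12.26 → 12 viewers.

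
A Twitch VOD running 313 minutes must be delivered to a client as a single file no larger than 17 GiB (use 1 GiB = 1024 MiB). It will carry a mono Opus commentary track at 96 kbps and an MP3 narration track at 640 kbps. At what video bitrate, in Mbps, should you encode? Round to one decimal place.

Budget: 17 GiB = 146028.9 Mb.
313 min = 18780 s
Total bitrate budget: 146028.9 Mb / 18780 s = 7.776 Mbps.
Audio total: 96 + 640 = 736 kbps = 0.736 Mbps.
Video: 7.776 − 0.736 = 7.040 Mbps.

7.0 Mbps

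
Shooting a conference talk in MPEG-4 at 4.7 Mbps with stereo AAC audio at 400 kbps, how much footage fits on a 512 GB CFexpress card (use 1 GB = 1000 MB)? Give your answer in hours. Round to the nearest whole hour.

223 hours

Audio: 400 kbps = 0.400 Mbps.
Total bitrate: 4.7 + 0.400 = 5.100 Mbps.
Capacity: 512 GB = 4,096,000 Mb.
Recording time: 4,096,000 / 5.100 = 803,137 s ≈ 223 hours.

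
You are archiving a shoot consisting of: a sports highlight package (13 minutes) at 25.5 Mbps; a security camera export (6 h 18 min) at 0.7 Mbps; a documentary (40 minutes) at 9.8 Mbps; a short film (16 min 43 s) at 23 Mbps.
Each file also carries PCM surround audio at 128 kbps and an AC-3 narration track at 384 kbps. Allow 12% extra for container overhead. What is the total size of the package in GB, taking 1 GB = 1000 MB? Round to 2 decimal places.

13.46 GB

Audio total: 128 + 384 = 512 kbps = 0.512 Mbps.
sports highlight package: 26.012 Mbps × 780 s × 1.12 = 22724.1 Mb
security camera export: 1.212 Mbps × 22680 s × 1.12 = 30786.7 Mb
documentary: 10.312 Mbps × 2400 s × 1.12 = 27718.7 Mb
short film: 23.512 Mbps × 1003 s × 1.12 = 26412.4 Mb
Total: 107641.9 Mb = 13455.2 MB.
= 13.46 GB.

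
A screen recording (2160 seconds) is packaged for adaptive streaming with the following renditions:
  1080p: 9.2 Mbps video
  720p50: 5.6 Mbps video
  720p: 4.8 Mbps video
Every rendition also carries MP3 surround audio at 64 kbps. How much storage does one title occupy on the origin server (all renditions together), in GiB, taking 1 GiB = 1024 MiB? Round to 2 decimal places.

Audio: 64 kbps = 0.064 Mbps.
Sum of rendition bitrates: (9.2+0.064) + (5.6+0.064) + (4.8+0.064) = 19.792 Mbps.
× 2160 s = 42,751 Mb = 5,344 MB = 4.977 GiB.

4.98 GiB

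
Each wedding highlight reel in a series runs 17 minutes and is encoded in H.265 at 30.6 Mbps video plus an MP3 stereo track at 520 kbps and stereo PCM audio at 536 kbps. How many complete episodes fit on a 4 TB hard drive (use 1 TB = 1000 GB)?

991

17 min = 1020 s
Audio total: 520 + 536 = 1056 kbps = 1.056 Mbps.
Total bitrate: 31.656 Mbps.
Per item: 31.656 Mbps × 1020 s = 32,289 Mb = 4,036 MB.
Capacity: 4 TB = 32,000,000 Mb; 991.05 items → 991 complete.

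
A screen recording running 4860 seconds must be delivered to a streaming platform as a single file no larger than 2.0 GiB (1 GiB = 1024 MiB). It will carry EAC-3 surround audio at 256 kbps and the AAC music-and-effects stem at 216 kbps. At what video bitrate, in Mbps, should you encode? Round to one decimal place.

Budget: 2.0 GiB = 17179.9 Mb.
Total bitrate budget: 17179.9 Mb / 4860 s = 3.535 Mbps.
Audio total: 256 + 216 = 472 kbps = 0.472 Mbps.
Video: 3.535 − 0.472 = 3.063 Mbps.

3.1 Mbps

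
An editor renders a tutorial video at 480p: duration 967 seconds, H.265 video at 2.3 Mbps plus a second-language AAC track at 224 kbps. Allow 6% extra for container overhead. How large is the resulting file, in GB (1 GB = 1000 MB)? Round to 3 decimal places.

Audio: 224 kbps = 0.224 Mbps.
Total bitrate: 2.3 + 0.224 = 2.524 Mbps.
Stream data: 2.524 Mbps × 967 s = 2440.7 Mb.
With 6% container overhead: ×1.06.
2,587 Mb ÷ 8 = 323.4 MB → 0.3234 GB.

0.323 GB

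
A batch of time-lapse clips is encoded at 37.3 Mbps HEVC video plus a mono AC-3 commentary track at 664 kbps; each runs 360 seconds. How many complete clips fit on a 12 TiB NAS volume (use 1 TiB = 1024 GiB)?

Audio: 664 kbps = 0.664 Mbps.
Total bitrate: 37.964 Mbps.
Per item: 37.964 Mbps × 360 s = 13,667 Mb = 1,708 MB.
Capacity: 12 TiB = 105,553,116 Mb; 7723.19 items → 7723 complete.

7723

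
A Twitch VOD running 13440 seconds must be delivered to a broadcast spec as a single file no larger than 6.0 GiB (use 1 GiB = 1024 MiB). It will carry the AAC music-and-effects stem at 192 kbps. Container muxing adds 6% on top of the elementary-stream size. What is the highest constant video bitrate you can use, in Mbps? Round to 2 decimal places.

Budget: 6.0 GiB = 51539.6 Mb.
Stream payload after overhead: 51539.6 / 1.06 = 48622.3 Mb.
Total bitrate budget: 48622.3 Mb / 13440 s = 3.618 Mbps.
Audio: 192 kbps = 0.192 Mbps.
Video: 3.618 − 0.192 = 3.426 Mbps.

3.43 Mbps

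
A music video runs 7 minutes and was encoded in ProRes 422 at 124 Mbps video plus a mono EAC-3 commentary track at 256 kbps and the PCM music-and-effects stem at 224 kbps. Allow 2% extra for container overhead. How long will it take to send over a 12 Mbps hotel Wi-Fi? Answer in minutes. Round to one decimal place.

74.1 minutes

7 min = 420 s
Audio total: 256 + 224 = 480 kbps = 0.480 Mbps.
Total bitrate: 124.480 Mbps.
File: 124.480 Mbps × 420 s = 52281.6 Mb.
With 2% container overhead: ×1.02. → 53327.2 Mb.
At 12 Mbps: 53327.2 / 12 = 4443.9 s ≈ 74.1 minutes.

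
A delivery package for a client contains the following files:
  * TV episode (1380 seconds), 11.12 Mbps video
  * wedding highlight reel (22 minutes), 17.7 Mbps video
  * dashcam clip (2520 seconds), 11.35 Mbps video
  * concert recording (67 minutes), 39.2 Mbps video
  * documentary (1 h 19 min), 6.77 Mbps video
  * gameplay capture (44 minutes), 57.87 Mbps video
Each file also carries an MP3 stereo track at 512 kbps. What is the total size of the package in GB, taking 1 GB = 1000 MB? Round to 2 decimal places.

Audio: 512 kbps = 0.512 Mbps.
TV episode: 11.632 Mbps × 1380 s = 16052.2 Mb
wedding highlight reel: 18.212 Mbps × 1320 s = 24039.8 Mb
dashcam clip: 11.862 Mbps × 2520 s = 29892.2 Mb
concert recording: 39.712 Mbps × 4020 s = 159642.2 Mb
documentary: 7.282 Mbps × 4740 s = 34516.7 Mb
gameplay capture: 58.382 Mbps × 2640 s = 154128.5 Mb
Total: 418271.6 Mb = 52284.0 MB.
= 52.28 GB.

52.28 GB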